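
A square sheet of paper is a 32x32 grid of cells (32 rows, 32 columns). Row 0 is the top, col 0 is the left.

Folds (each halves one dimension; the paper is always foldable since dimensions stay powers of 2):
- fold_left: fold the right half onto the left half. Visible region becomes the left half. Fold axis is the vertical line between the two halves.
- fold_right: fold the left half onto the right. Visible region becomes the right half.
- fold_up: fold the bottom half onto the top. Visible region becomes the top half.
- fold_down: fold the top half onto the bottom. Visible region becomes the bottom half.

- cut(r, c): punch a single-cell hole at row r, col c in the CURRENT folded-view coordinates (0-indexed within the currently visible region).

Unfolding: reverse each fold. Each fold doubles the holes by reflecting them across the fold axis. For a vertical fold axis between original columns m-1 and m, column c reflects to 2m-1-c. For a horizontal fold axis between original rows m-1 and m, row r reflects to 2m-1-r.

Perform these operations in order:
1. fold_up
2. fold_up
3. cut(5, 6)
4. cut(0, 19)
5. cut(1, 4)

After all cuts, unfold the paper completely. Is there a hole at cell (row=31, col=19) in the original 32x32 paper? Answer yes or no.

Op 1 fold_up: fold axis h@16; visible region now rows[0,16) x cols[0,32) = 16x32
Op 2 fold_up: fold axis h@8; visible region now rows[0,8) x cols[0,32) = 8x32
Op 3 cut(5, 6): punch at orig (5,6); cuts so far [(5, 6)]; region rows[0,8) x cols[0,32) = 8x32
Op 4 cut(0, 19): punch at orig (0,19); cuts so far [(0, 19), (5, 6)]; region rows[0,8) x cols[0,32) = 8x32
Op 5 cut(1, 4): punch at orig (1,4); cuts so far [(0, 19), (1, 4), (5, 6)]; region rows[0,8) x cols[0,32) = 8x32
Unfold 1 (reflect across h@8): 6 holes -> [(0, 19), (1, 4), (5, 6), (10, 6), (14, 4), (15, 19)]
Unfold 2 (reflect across h@16): 12 holes -> [(0, 19), (1, 4), (5, 6), (10, 6), (14, 4), (15, 19), (16, 19), (17, 4), (21, 6), (26, 6), (30, 4), (31, 19)]
Holes: [(0, 19), (1, 4), (5, 6), (10, 6), (14, 4), (15, 19), (16, 19), (17, 4), (21, 6), (26, 6), (30, 4), (31, 19)]

Answer: yes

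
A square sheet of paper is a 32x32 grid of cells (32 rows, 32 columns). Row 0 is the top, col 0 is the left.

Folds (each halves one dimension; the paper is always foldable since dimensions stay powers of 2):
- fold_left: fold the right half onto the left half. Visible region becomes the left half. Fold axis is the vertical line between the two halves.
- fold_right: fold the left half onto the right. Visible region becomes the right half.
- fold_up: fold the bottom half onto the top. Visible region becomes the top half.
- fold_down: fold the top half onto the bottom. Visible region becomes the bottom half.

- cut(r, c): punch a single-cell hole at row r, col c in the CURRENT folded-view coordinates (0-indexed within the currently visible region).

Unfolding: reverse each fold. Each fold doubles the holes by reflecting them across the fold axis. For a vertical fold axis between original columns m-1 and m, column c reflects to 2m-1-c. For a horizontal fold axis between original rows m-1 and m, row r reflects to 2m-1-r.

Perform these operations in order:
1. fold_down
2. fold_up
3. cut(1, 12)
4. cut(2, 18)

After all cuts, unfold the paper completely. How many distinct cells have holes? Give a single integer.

Op 1 fold_down: fold axis h@16; visible region now rows[16,32) x cols[0,32) = 16x32
Op 2 fold_up: fold axis h@24; visible region now rows[16,24) x cols[0,32) = 8x32
Op 3 cut(1, 12): punch at orig (17,12); cuts so far [(17, 12)]; region rows[16,24) x cols[0,32) = 8x32
Op 4 cut(2, 18): punch at orig (18,18); cuts so far [(17, 12), (18, 18)]; region rows[16,24) x cols[0,32) = 8x32
Unfold 1 (reflect across h@24): 4 holes -> [(17, 12), (18, 18), (29, 18), (30, 12)]
Unfold 2 (reflect across h@16): 8 holes -> [(1, 12), (2, 18), (13, 18), (14, 12), (17, 12), (18, 18), (29, 18), (30, 12)]

Answer: 8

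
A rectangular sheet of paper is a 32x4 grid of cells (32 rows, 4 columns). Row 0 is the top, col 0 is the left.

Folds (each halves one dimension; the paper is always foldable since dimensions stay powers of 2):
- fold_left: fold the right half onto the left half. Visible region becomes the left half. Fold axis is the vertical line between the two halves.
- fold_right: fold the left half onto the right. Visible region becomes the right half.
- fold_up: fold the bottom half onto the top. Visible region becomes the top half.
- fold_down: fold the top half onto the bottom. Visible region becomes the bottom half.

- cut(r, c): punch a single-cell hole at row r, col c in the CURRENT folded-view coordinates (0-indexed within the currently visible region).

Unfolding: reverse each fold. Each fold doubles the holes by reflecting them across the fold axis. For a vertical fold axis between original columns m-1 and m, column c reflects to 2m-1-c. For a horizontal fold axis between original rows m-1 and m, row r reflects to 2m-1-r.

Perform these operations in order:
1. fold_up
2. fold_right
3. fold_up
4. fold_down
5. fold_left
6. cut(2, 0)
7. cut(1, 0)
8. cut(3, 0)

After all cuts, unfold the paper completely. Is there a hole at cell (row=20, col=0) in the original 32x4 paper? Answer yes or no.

Answer: no

Derivation:
Op 1 fold_up: fold axis h@16; visible region now rows[0,16) x cols[0,4) = 16x4
Op 2 fold_right: fold axis v@2; visible region now rows[0,16) x cols[2,4) = 16x2
Op 3 fold_up: fold axis h@8; visible region now rows[0,8) x cols[2,4) = 8x2
Op 4 fold_down: fold axis h@4; visible region now rows[4,8) x cols[2,4) = 4x2
Op 5 fold_left: fold axis v@3; visible region now rows[4,8) x cols[2,3) = 4x1
Op 6 cut(2, 0): punch at orig (6,2); cuts so far [(6, 2)]; region rows[4,8) x cols[2,3) = 4x1
Op 7 cut(1, 0): punch at orig (5,2); cuts so far [(5, 2), (6, 2)]; region rows[4,8) x cols[2,3) = 4x1
Op 8 cut(3, 0): punch at orig (7,2); cuts so far [(5, 2), (6, 2), (7, 2)]; region rows[4,8) x cols[2,3) = 4x1
Unfold 1 (reflect across v@3): 6 holes -> [(5, 2), (5, 3), (6, 2), (6, 3), (7, 2), (7, 3)]
Unfold 2 (reflect across h@4): 12 holes -> [(0, 2), (0, 3), (1, 2), (1, 3), (2, 2), (2, 3), (5, 2), (5, 3), (6, 2), (6, 3), (7, 2), (7, 3)]
Unfold 3 (reflect across h@8): 24 holes -> [(0, 2), (0, 3), (1, 2), (1, 3), (2, 2), (2, 3), (5, 2), (5, 3), (6, 2), (6, 3), (7, 2), (7, 3), (8, 2), (8, 3), (9, 2), (9, 3), (10, 2), (10, 3), (13, 2), (13, 3), (14, 2), (14, 3), (15, 2), (15, 3)]
Unfold 4 (reflect across v@2): 48 holes -> [(0, 0), (0, 1), (0, 2), (0, 3), (1, 0), (1, 1), (1, 2), (1, 3), (2, 0), (2, 1), (2, 2), (2, 3), (5, 0), (5, 1), (5, 2), (5, 3), (6, 0), (6, 1), (6, 2), (6, 3), (7, 0), (7, 1), (7, 2), (7, 3), (8, 0), (8, 1), (8, 2), (8, 3), (9, 0), (9, 1), (9, 2), (9, 3), (10, 0), (10, 1), (10, 2), (10, 3), (13, 0), (13, 1), (13, 2), (13, 3), (14, 0), (14, 1), (14, 2), (14, 3), (15, 0), (15, 1), (15, 2), (15, 3)]
Unfold 5 (reflect across h@16): 96 holes -> [(0, 0), (0, 1), (0, 2), (0, 3), (1, 0), (1, 1), (1, 2), (1, 3), (2, 0), (2, 1), (2, 2), (2, 3), (5, 0), (5, 1), (5, 2), (5, 3), (6, 0), (6, 1), (6, 2), (6, 3), (7, 0), (7, 1), (7, 2), (7, 3), (8, 0), (8, 1), (8, 2), (8, 3), (9, 0), (9, 1), (9, 2), (9, 3), (10, 0), (10, 1), (10, 2), (10, 3), (13, 0), (13, 1), (13, 2), (13, 3), (14, 0), (14, 1), (14, 2), (14, 3), (15, 0), (15, 1), (15, 2), (15, 3), (16, 0), (16, 1), (16, 2), (16, 3), (17, 0), (17, 1), (17, 2), (17, 3), (18, 0), (18, 1), (18, 2), (18, 3), (21, 0), (21, 1), (21, 2), (21, 3), (22, 0), (22, 1), (22, 2), (22, 3), (23, 0), (23, 1), (23, 2), (23, 3), (24, 0), (24, 1), (24, 2), (24, 3), (25, 0), (25, 1), (25, 2), (25, 3), (26, 0), (26, 1), (26, 2), (26, 3), (29, 0), (29, 1), (29, 2), (29, 3), (30, 0), (30, 1), (30, 2), (30, 3), (31, 0), (31, 1), (31, 2), (31, 3)]
Holes: [(0, 0), (0, 1), (0, 2), (0, 3), (1, 0), (1, 1), (1, 2), (1, 3), (2, 0), (2, 1), (2, 2), (2, 3), (5, 0), (5, 1), (5, 2), (5, 3), (6, 0), (6, 1), (6, 2), (6, 3), (7, 0), (7, 1), (7, 2), (7, 3), (8, 0), (8, 1), (8, 2), (8, 3), (9, 0), (9, 1), (9, 2), (9, 3), (10, 0), (10, 1), (10, 2), (10, 3), (13, 0), (13, 1), (13, 2), (13, 3), (14, 0), (14, 1), (14, 2), (14, 3), (15, 0), (15, 1), (15, 2), (15, 3), (16, 0), (16, 1), (16, 2), (16, 3), (17, 0), (17, 1), (17, 2), (17, 3), (18, 0), (18, 1), (18, 2), (18, 3), (21, 0), (21, 1), (21, 2), (21, 3), (22, 0), (22, 1), (22, 2), (22, 3), (23, 0), (23, 1), (23, 2), (23, 3), (24, 0), (24, 1), (24, 2), (24, 3), (25, 0), (25, 1), (25, 2), (25, 3), (26, 0), (26, 1), (26, 2), (26, 3), (29, 0), (29, 1), (29, 2), (29, 3), (30, 0), (30, 1), (30, 2), (30, 3), (31, 0), (31, 1), (31, 2), (31, 3)]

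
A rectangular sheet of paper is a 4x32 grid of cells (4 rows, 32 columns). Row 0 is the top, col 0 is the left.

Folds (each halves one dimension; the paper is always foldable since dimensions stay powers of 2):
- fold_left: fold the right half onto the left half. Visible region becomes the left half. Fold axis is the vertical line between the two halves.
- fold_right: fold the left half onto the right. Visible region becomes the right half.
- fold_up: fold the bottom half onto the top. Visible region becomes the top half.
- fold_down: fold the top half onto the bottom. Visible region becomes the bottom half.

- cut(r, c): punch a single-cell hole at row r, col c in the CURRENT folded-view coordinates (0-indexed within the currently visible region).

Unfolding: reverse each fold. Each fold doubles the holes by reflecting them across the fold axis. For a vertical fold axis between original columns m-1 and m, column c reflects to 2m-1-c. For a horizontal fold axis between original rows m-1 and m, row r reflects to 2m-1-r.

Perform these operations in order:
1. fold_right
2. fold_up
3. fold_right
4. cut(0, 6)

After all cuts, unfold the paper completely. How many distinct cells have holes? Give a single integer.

Answer: 8

Derivation:
Op 1 fold_right: fold axis v@16; visible region now rows[0,4) x cols[16,32) = 4x16
Op 2 fold_up: fold axis h@2; visible region now rows[0,2) x cols[16,32) = 2x16
Op 3 fold_right: fold axis v@24; visible region now rows[0,2) x cols[24,32) = 2x8
Op 4 cut(0, 6): punch at orig (0,30); cuts so far [(0, 30)]; region rows[0,2) x cols[24,32) = 2x8
Unfold 1 (reflect across v@24): 2 holes -> [(0, 17), (0, 30)]
Unfold 2 (reflect across h@2): 4 holes -> [(0, 17), (0, 30), (3, 17), (3, 30)]
Unfold 3 (reflect across v@16): 8 holes -> [(0, 1), (0, 14), (0, 17), (0, 30), (3, 1), (3, 14), (3, 17), (3, 30)]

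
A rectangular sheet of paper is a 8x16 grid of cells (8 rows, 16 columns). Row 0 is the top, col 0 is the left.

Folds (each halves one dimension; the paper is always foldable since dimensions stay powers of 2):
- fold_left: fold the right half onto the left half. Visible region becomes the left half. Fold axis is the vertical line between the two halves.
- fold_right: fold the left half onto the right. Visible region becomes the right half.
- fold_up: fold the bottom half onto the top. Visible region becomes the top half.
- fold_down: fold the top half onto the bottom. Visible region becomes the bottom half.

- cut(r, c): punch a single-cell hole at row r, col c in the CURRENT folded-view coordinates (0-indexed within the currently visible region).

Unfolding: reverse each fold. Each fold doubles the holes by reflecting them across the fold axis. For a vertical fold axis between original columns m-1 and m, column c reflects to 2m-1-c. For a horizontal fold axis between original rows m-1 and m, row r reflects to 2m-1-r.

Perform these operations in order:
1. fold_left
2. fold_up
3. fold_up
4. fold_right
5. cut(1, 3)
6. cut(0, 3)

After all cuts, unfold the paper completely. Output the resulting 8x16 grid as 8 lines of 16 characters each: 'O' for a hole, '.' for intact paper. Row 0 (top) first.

Op 1 fold_left: fold axis v@8; visible region now rows[0,8) x cols[0,8) = 8x8
Op 2 fold_up: fold axis h@4; visible region now rows[0,4) x cols[0,8) = 4x8
Op 3 fold_up: fold axis h@2; visible region now rows[0,2) x cols[0,8) = 2x8
Op 4 fold_right: fold axis v@4; visible region now rows[0,2) x cols[4,8) = 2x4
Op 5 cut(1, 3): punch at orig (1,7); cuts so far [(1, 7)]; region rows[0,2) x cols[4,8) = 2x4
Op 6 cut(0, 3): punch at orig (0,7); cuts so far [(0, 7), (1, 7)]; region rows[0,2) x cols[4,8) = 2x4
Unfold 1 (reflect across v@4): 4 holes -> [(0, 0), (0, 7), (1, 0), (1, 7)]
Unfold 2 (reflect across h@2): 8 holes -> [(0, 0), (0, 7), (1, 0), (1, 7), (2, 0), (2, 7), (3, 0), (3, 7)]
Unfold 3 (reflect across h@4): 16 holes -> [(0, 0), (0, 7), (1, 0), (1, 7), (2, 0), (2, 7), (3, 0), (3, 7), (4, 0), (4, 7), (5, 0), (5, 7), (6, 0), (6, 7), (7, 0), (7, 7)]
Unfold 4 (reflect across v@8): 32 holes -> [(0, 0), (0, 7), (0, 8), (0, 15), (1, 0), (1, 7), (1, 8), (1, 15), (2, 0), (2, 7), (2, 8), (2, 15), (3, 0), (3, 7), (3, 8), (3, 15), (4, 0), (4, 7), (4, 8), (4, 15), (5, 0), (5, 7), (5, 8), (5, 15), (6, 0), (6, 7), (6, 8), (6, 15), (7, 0), (7, 7), (7, 8), (7, 15)]

Answer: O......OO......O
O......OO......O
O......OO......O
O......OO......O
O......OO......O
O......OO......O
O......OO......O
O......OO......O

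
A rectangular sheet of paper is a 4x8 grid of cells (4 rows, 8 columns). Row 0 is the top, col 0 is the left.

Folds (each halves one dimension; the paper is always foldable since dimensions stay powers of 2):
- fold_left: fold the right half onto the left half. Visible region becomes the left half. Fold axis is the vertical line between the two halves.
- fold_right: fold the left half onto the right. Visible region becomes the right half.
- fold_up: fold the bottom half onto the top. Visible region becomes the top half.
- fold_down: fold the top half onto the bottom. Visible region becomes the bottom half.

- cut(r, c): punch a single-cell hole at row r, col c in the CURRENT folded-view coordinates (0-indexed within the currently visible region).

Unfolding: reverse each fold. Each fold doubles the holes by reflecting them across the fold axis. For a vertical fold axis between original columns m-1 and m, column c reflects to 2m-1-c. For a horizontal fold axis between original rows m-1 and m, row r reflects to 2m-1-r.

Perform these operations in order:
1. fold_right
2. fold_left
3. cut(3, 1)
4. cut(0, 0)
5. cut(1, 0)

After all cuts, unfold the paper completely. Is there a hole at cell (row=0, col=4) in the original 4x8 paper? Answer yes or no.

Op 1 fold_right: fold axis v@4; visible region now rows[0,4) x cols[4,8) = 4x4
Op 2 fold_left: fold axis v@6; visible region now rows[0,4) x cols[4,6) = 4x2
Op 3 cut(3, 1): punch at orig (3,5); cuts so far [(3, 5)]; region rows[0,4) x cols[4,6) = 4x2
Op 4 cut(0, 0): punch at orig (0,4); cuts so far [(0, 4), (3, 5)]; region rows[0,4) x cols[4,6) = 4x2
Op 5 cut(1, 0): punch at orig (1,4); cuts so far [(0, 4), (1, 4), (3, 5)]; region rows[0,4) x cols[4,6) = 4x2
Unfold 1 (reflect across v@6): 6 holes -> [(0, 4), (0, 7), (1, 4), (1, 7), (3, 5), (3, 6)]
Unfold 2 (reflect across v@4): 12 holes -> [(0, 0), (0, 3), (0, 4), (0, 7), (1, 0), (1, 3), (1, 4), (1, 7), (3, 1), (3, 2), (3, 5), (3, 6)]
Holes: [(0, 0), (0, 3), (0, 4), (0, 7), (1, 0), (1, 3), (1, 4), (1, 7), (3, 1), (3, 2), (3, 5), (3, 6)]

Answer: yes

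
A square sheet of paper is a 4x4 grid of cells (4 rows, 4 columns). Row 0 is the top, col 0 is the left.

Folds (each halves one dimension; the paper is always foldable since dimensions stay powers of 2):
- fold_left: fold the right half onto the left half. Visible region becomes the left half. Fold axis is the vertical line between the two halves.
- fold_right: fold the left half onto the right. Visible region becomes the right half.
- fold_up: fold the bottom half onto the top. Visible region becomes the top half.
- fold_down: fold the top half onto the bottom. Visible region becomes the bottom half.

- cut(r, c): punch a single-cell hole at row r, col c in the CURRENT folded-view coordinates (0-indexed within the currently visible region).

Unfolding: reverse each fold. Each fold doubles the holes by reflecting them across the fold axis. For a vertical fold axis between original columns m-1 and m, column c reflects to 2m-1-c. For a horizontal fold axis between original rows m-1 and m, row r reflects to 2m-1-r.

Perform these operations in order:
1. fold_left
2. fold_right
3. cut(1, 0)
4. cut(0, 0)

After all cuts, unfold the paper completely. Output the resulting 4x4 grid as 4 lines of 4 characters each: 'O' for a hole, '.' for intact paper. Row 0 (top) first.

Op 1 fold_left: fold axis v@2; visible region now rows[0,4) x cols[0,2) = 4x2
Op 2 fold_right: fold axis v@1; visible region now rows[0,4) x cols[1,2) = 4x1
Op 3 cut(1, 0): punch at orig (1,1); cuts so far [(1, 1)]; region rows[0,4) x cols[1,2) = 4x1
Op 4 cut(0, 0): punch at orig (0,1); cuts so far [(0, 1), (1, 1)]; region rows[0,4) x cols[1,2) = 4x1
Unfold 1 (reflect across v@1): 4 holes -> [(0, 0), (0, 1), (1, 0), (1, 1)]
Unfold 2 (reflect across v@2): 8 holes -> [(0, 0), (0, 1), (0, 2), (0, 3), (1, 0), (1, 1), (1, 2), (1, 3)]

Answer: OOOO
OOOO
....
....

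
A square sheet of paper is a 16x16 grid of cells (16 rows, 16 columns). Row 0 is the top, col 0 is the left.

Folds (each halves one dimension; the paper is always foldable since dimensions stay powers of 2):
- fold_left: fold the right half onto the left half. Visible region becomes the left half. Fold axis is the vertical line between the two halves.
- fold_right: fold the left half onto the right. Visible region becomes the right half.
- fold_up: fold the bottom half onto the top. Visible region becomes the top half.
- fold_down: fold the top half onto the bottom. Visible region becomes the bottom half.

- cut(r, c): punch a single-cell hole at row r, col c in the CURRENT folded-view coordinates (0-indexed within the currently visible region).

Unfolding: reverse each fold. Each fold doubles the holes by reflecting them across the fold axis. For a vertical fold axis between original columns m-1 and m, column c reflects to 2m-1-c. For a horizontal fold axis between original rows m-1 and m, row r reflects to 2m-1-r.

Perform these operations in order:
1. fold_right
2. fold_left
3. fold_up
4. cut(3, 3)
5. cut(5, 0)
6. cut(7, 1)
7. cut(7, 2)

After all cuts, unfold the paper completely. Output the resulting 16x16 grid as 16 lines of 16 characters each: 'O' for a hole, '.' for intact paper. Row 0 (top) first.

Op 1 fold_right: fold axis v@8; visible region now rows[0,16) x cols[8,16) = 16x8
Op 2 fold_left: fold axis v@12; visible region now rows[0,16) x cols[8,12) = 16x4
Op 3 fold_up: fold axis h@8; visible region now rows[0,8) x cols[8,12) = 8x4
Op 4 cut(3, 3): punch at orig (3,11); cuts so far [(3, 11)]; region rows[0,8) x cols[8,12) = 8x4
Op 5 cut(5, 0): punch at orig (5,8); cuts so far [(3, 11), (5, 8)]; region rows[0,8) x cols[8,12) = 8x4
Op 6 cut(7, 1): punch at orig (7,9); cuts so far [(3, 11), (5, 8), (7, 9)]; region rows[0,8) x cols[8,12) = 8x4
Op 7 cut(7, 2): punch at orig (7,10); cuts so far [(3, 11), (5, 8), (7, 9), (7, 10)]; region rows[0,8) x cols[8,12) = 8x4
Unfold 1 (reflect across h@8): 8 holes -> [(3, 11), (5, 8), (7, 9), (7, 10), (8, 9), (8, 10), (10, 8), (12, 11)]
Unfold 2 (reflect across v@12): 16 holes -> [(3, 11), (3, 12), (5, 8), (5, 15), (7, 9), (7, 10), (7, 13), (7, 14), (8, 9), (8, 10), (8, 13), (8, 14), (10, 8), (10, 15), (12, 11), (12, 12)]
Unfold 3 (reflect across v@8): 32 holes -> [(3, 3), (3, 4), (3, 11), (3, 12), (5, 0), (5, 7), (5, 8), (5, 15), (7, 1), (7, 2), (7, 5), (7, 6), (7, 9), (7, 10), (7, 13), (7, 14), (8, 1), (8, 2), (8, 5), (8, 6), (8, 9), (8, 10), (8, 13), (8, 14), (10, 0), (10, 7), (10, 8), (10, 15), (12, 3), (12, 4), (12, 11), (12, 12)]

Answer: ................
................
................
...OO......OO...
................
O......OO......O
................
.OO..OO..OO..OO.
.OO..OO..OO..OO.
................
O......OO......O
................
...OO......OO...
................
................
................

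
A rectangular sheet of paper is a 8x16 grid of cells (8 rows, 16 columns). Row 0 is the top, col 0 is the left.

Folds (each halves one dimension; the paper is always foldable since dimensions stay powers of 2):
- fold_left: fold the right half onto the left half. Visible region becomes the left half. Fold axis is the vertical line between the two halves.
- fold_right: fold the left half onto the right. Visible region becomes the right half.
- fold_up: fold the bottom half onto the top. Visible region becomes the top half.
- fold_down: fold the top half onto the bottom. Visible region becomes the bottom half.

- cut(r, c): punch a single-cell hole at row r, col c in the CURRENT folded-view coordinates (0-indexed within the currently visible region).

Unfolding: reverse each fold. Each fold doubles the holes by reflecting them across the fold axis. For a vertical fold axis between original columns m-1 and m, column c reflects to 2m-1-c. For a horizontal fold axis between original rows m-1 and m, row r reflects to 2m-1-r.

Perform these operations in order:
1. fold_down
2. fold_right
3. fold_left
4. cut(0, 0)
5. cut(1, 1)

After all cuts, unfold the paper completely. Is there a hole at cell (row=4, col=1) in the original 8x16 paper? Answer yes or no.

Op 1 fold_down: fold axis h@4; visible region now rows[4,8) x cols[0,16) = 4x16
Op 2 fold_right: fold axis v@8; visible region now rows[4,8) x cols[8,16) = 4x8
Op 3 fold_left: fold axis v@12; visible region now rows[4,8) x cols[8,12) = 4x4
Op 4 cut(0, 0): punch at orig (4,8); cuts so far [(4, 8)]; region rows[4,8) x cols[8,12) = 4x4
Op 5 cut(1, 1): punch at orig (5,9); cuts so far [(4, 8), (5, 9)]; region rows[4,8) x cols[8,12) = 4x4
Unfold 1 (reflect across v@12): 4 holes -> [(4, 8), (4, 15), (5, 9), (5, 14)]
Unfold 2 (reflect across v@8): 8 holes -> [(4, 0), (4, 7), (4, 8), (4, 15), (5, 1), (5, 6), (5, 9), (5, 14)]
Unfold 3 (reflect across h@4): 16 holes -> [(2, 1), (2, 6), (2, 9), (2, 14), (3, 0), (3, 7), (3, 8), (3, 15), (4, 0), (4, 7), (4, 8), (4, 15), (5, 1), (5, 6), (5, 9), (5, 14)]
Holes: [(2, 1), (2, 6), (2, 9), (2, 14), (3, 0), (3, 7), (3, 8), (3, 15), (4, 0), (4, 7), (4, 8), (4, 15), (5, 1), (5, 6), (5, 9), (5, 14)]

Answer: no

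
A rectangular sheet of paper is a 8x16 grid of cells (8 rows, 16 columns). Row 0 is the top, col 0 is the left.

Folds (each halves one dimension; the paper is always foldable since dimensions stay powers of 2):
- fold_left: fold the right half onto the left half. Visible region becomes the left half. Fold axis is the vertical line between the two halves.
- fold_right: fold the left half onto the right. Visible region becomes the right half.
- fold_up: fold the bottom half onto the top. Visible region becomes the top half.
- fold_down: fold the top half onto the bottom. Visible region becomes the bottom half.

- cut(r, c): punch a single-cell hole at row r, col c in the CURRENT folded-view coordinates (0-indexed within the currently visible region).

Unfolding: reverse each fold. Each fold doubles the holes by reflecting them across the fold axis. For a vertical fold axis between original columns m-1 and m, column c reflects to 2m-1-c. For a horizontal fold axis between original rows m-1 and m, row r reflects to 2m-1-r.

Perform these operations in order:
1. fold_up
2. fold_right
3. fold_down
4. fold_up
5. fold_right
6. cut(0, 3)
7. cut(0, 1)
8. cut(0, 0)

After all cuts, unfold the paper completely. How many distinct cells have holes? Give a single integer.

Op 1 fold_up: fold axis h@4; visible region now rows[0,4) x cols[0,16) = 4x16
Op 2 fold_right: fold axis v@8; visible region now rows[0,4) x cols[8,16) = 4x8
Op 3 fold_down: fold axis h@2; visible region now rows[2,4) x cols[8,16) = 2x8
Op 4 fold_up: fold axis h@3; visible region now rows[2,3) x cols[8,16) = 1x8
Op 5 fold_right: fold axis v@12; visible region now rows[2,3) x cols[12,16) = 1x4
Op 6 cut(0, 3): punch at orig (2,15); cuts so far [(2, 15)]; region rows[2,3) x cols[12,16) = 1x4
Op 7 cut(0, 1): punch at orig (2,13); cuts so far [(2, 13), (2, 15)]; region rows[2,3) x cols[12,16) = 1x4
Op 8 cut(0, 0): punch at orig (2,12); cuts so far [(2, 12), (2, 13), (2, 15)]; region rows[2,3) x cols[12,16) = 1x4
Unfold 1 (reflect across v@12): 6 holes -> [(2, 8), (2, 10), (2, 11), (2, 12), (2, 13), (2, 15)]
Unfold 2 (reflect across h@3): 12 holes -> [(2, 8), (2, 10), (2, 11), (2, 12), (2, 13), (2, 15), (3, 8), (3, 10), (3, 11), (3, 12), (3, 13), (3, 15)]
Unfold 3 (reflect across h@2): 24 holes -> [(0, 8), (0, 10), (0, 11), (0, 12), (0, 13), (0, 15), (1, 8), (1, 10), (1, 11), (1, 12), (1, 13), (1, 15), (2, 8), (2, 10), (2, 11), (2, 12), (2, 13), (2, 15), (3, 8), (3, 10), (3, 11), (3, 12), (3, 13), (3, 15)]
Unfold 4 (reflect across v@8): 48 holes -> [(0, 0), (0, 2), (0, 3), (0, 4), (0, 5), (0, 7), (0, 8), (0, 10), (0, 11), (0, 12), (0, 13), (0, 15), (1, 0), (1, 2), (1, 3), (1, 4), (1, 5), (1, 7), (1, 8), (1, 10), (1, 11), (1, 12), (1, 13), (1, 15), (2, 0), (2, 2), (2, 3), (2, 4), (2, 5), (2, 7), (2, 8), (2, 10), (2, 11), (2, 12), (2, 13), (2, 15), (3, 0), (3, 2), (3, 3), (3, 4), (3, 5), (3, 7), (3, 8), (3, 10), (3, 11), (3, 12), (3, 13), (3, 15)]
Unfold 5 (reflect across h@4): 96 holes -> [(0, 0), (0, 2), (0, 3), (0, 4), (0, 5), (0, 7), (0, 8), (0, 10), (0, 11), (0, 12), (0, 13), (0, 15), (1, 0), (1, 2), (1, 3), (1, 4), (1, 5), (1, 7), (1, 8), (1, 10), (1, 11), (1, 12), (1, 13), (1, 15), (2, 0), (2, 2), (2, 3), (2, 4), (2, 5), (2, 7), (2, 8), (2, 10), (2, 11), (2, 12), (2, 13), (2, 15), (3, 0), (3, 2), (3, 3), (3, 4), (3, 5), (3, 7), (3, 8), (3, 10), (3, 11), (3, 12), (3, 13), (3, 15), (4, 0), (4, 2), (4, 3), (4, 4), (4, 5), (4, 7), (4, 8), (4, 10), (4, 11), (4, 12), (4, 13), (4, 15), (5, 0), (5, 2), (5, 3), (5, 4), (5, 5), (5, 7), (5, 8), (5, 10), (5, 11), (5, 12), (5, 13), (5, 15), (6, 0), (6, 2), (6, 3), (6, 4), (6, 5), (6, 7), (6, 8), (6, 10), (6, 11), (6, 12), (6, 13), (6, 15), (7, 0), (7, 2), (7, 3), (7, 4), (7, 5), (7, 7), (7, 8), (7, 10), (7, 11), (7, 12), (7, 13), (7, 15)]

Answer: 96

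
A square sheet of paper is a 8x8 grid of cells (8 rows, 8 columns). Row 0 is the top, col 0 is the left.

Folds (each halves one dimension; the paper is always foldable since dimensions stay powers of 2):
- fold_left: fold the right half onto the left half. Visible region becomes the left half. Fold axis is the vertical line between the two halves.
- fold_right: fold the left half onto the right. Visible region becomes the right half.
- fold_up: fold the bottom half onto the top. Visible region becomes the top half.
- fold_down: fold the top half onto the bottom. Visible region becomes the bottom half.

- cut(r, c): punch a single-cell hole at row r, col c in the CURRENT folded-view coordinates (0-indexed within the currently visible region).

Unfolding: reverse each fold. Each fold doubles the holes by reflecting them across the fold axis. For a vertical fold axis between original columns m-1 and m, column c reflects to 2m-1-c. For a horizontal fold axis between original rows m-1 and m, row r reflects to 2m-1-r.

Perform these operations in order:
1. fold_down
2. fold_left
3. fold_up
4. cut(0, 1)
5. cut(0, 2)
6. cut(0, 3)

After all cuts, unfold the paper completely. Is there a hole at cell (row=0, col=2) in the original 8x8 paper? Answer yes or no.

Answer: yes

Derivation:
Op 1 fold_down: fold axis h@4; visible region now rows[4,8) x cols[0,8) = 4x8
Op 2 fold_left: fold axis v@4; visible region now rows[4,8) x cols[0,4) = 4x4
Op 3 fold_up: fold axis h@6; visible region now rows[4,6) x cols[0,4) = 2x4
Op 4 cut(0, 1): punch at orig (4,1); cuts so far [(4, 1)]; region rows[4,6) x cols[0,4) = 2x4
Op 5 cut(0, 2): punch at orig (4,2); cuts so far [(4, 1), (4, 2)]; region rows[4,6) x cols[0,4) = 2x4
Op 6 cut(0, 3): punch at orig (4,3); cuts so far [(4, 1), (4, 2), (4, 3)]; region rows[4,6) x cols[0,4) = 2x4
Unfold 1 (reflect across h@6): 6 holes -> [(4, 1), (4, 2), (4, 3), (7, 1), (7, 2), (7, 3)]
Unfold 2 (reflect across v@4): 12 holes -> [(4, 1), (4, 2), (4, 3), (4, 4), (4, 5), (4, 6), (7, 1), (7, 2), (7, 3), (7, 4), (7, 5), (7, 6)]
Unfold 3 (reflect across h@4): 24 holes -> [(0, 1), (0, 2), (0, 3), (0, 4), (0, 5), (0, 6), (3, 1), (3, 2), (3, 3), (3, 4), (3, 5), (3, 6), (4, 1), (4, 2), (4, 3), (4, 4), (4, 5), (4, 6), (7, 1), (7, 2), (7, 3), (7, 4), (7, 5), (7, 6)]
Holes: [(0, 1), (0, 2), (0, 3), (0, 4), (0, 5), (0, 6), (3, 1), (3, 2), (3, 3), (3, 4), (3, 5), (3, 6), (4, 1), (4, 2), (4, 3), (4, 4), (4, 5), (4, 6), (7, 1), (7, 2), (7, 3), (7, 4), (7, 5), (7, 6)]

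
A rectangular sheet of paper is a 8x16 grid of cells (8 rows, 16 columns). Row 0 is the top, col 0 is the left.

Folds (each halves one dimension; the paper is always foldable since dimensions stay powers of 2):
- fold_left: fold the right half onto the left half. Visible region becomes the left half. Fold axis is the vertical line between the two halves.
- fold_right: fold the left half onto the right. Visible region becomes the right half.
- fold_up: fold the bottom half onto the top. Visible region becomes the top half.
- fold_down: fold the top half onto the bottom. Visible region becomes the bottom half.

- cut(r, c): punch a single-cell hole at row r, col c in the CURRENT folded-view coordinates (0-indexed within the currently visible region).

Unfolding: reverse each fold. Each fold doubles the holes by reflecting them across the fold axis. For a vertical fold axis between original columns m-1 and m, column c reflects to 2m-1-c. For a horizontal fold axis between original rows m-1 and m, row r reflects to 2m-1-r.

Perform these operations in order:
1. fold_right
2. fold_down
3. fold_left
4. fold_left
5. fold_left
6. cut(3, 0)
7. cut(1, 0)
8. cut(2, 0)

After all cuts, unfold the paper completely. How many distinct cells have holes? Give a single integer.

Op 1 fold_right: fold axis v@8; visible region now rows[0,8) x cols[8,16) = 8x8
Op 2 fold_down: fold axis h@4; visible region now rows[4,8) x cols[8,16) = 4x8
Op 3 fold_left: fold axis v@12; visible region now rows[4,8) x cols[8,12) = 4x4
Op 4 fold_left: fold axis v@10; visible region now rows[4,8) x cols[8,10) = 4x2
Op 5 fold_left: fold axis v@9; visible region now rows[4,8) x cols[8,9) = 4x1
Op 6 cut(3, 0): punch at orig (7,8); cuts so far [(7, 8)]; region rows[4,8) x cols[8,9) = 4x1
Op 7 cut(1, 0): punch at orig (5,8); cuts so far [(5, 8), (7, 8)]; region rows[4,8) x cols[8,9) = 4x1
Op 8 cut(2, 0): punch at orig (6,8); cuts so far [(5, 8), (6, 8), (7, 8)]; region rows[4,8) x cols[8,9) = 4x1
Unfold 1 (reflect across v@9): 6 holes -> [(5, 8), (5, 9), (6, 8), (6, 9), (7, 8), (7, 9)]
Unfold 2 (reflect across v@10): 12 holes -> [(5, 8), (5, 9), (5, 10), (5, 11), (6, 8), (6, 9), (6, 10), (6, 11), (7, 8), (7, 9), (7, 10), (7, 11)]
Unfold 3 (reflect across v@12): 24 holes -> [(5, 8), (5, 9), (5, 10), (5, 11), (5, 12), (5, 13), (5, 14), (5, 15), (6, 8), (6, 9), (6, 10), (6, 11), (6, 12), (6, 13), (6, 14), (6, 15), (7, 8), (7, 9), (7, 10), (7, 11), (7, 12), (7, 13), (7, 14), (7, 15)]
Unfold 4 (reflect across h@4): 48 holes -> [(0, 8), (0, 9), (0, 10), (0, 11), (0, 12), (0, 13), (0, 14), (0, 15), (1, 8), (1, 9), (1, 10), (1, 11), (1, 12), (1, 13), (1, 14), (1, 15), (2, 8), (2, 9), (2, 10), (2, 11), (2, 12), (2, 13), (2, 14), (2, 15), (5, 8), (5, 9), (5, 10), (5, 11), (5, 12), (5, 13), (5, 14), (5, 15), (6, 8), (6, 9), (6, 10), (6, 11), (6, 12), (6, 13), (6, 14), (6, 15), (7, 8), (7, 9), (7, 10), (7, 11), (7, 12), (7, 13), (7, 14), (7, 15)]
Unfold 5 (reflect across v@8): 96 holes -> [(0, 0), (0, 1), (0, 2), (0, 3), (0, 4), (0, 5), (0, 6), (0, 7), (0, 8), (0, 9), (0, 10), (0, 11), (0, 12), (0, 13), (0, 14), (0, 15), (1, 0), (1, 1), (1, 2), (1, 3), (1, 4), (1, 5), (1, 6), (1, 7), (1, 8), (1, 9), (1, 10), (1, 11), (1, 12), (1, 13), (1, 14), (1, 15), (2, 0), (2, 1), (2, 2), (2, 3), (2, 4), (2, 5), (2, 6), (2, 7), (2, 8), (2, 9), (2, 10), (2, 11), (2, 12), (2, 13), (2, 14), (2, 15), (5, 0), (5, 1), (5, 2), (5, 3), (5, 4), (5, 5), (5, 6), (5, 7), (5, 8), (5, 9), (5, 10), (5, 11), (5, 12), (5, 13), (5, 14), (5, 15), (6, 0), (6, 1), (6, 2), (6, 3), (6, 4), (6, 5), (6, 6), (6, 7), (6, 8), (6, 9), (6, 10), (6, 11), (6, 12), (6, 13), (6, 14), (6, 15), (7, 0), (7, 1), (7, 2), (7, 3), (7, 4), (7, 5), (7, 6), (7, 7), (7, 8), (7, 9), (7, 10), (7, 11), (7, 12), (7, 13), (7, 14), (7, 15)]

Answer: 96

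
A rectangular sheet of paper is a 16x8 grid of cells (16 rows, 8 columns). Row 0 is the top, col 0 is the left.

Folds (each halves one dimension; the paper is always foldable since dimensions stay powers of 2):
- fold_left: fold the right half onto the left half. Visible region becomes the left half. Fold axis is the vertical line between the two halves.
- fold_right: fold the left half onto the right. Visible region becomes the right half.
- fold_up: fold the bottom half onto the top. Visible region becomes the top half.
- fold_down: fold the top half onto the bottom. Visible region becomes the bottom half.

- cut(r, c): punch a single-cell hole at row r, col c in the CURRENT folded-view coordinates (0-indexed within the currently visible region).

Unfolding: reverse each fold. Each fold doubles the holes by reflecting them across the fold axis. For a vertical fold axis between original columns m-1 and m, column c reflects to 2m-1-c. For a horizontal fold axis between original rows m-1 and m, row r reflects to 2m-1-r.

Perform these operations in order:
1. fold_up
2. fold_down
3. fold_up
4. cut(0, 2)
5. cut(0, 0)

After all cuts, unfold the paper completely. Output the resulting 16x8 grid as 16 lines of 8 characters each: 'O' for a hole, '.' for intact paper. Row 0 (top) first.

Op 1 fold_up: fold axis h@8; visible region now rows[0,8) x cols[0,8) = 8x8
Op 2 fold_down: fold axis h@4; visible region now rows[4,8) x cols[0,8) = 4x8
Op 3 fold_up: fold axis h@6; visible region now rows[4,6) x cols[0,8) = 2x8
Op 4 cut(0, 2): punch at orig (4,2); cuts so far [(4, 2)]; region rows[4,6) x cols[0,8) = 2x8
Op 5 cut(0, 0): punch at orig (4,0); cuts so far [(4, 0), (4, 2)]; region rows[4,6) x cols[0,8) = 2x8
Unfold 1 (reflect across h@6): 4 holes -> [(4, 0), (4, 2), (7, 0), (7, 2)]
Unfold 2 (reflect across h@4): 8 holes -> [(0, 0), (0, 2), (3, 0), (3, 2), (4, 0), (4, 2), (7, 0), (7, 2)]
Unfold 3 (reflect across h@8): 16 holes -> [(0, 0), (0, 2), (3, 0), (3, 2), (4, 0), (4, 2), (7, 0), (7, 2), (8, 0), (8, 2), (11, 0), (11, 2), (12, 0), (12, 2), (15, 0), (15, 2)]

Answer: O.O.....
........
........
O.O.....
O.O.....
........
........
O.O.....
O.O.....
........
........
O.O.....
O.O.....
........
........
O.O.....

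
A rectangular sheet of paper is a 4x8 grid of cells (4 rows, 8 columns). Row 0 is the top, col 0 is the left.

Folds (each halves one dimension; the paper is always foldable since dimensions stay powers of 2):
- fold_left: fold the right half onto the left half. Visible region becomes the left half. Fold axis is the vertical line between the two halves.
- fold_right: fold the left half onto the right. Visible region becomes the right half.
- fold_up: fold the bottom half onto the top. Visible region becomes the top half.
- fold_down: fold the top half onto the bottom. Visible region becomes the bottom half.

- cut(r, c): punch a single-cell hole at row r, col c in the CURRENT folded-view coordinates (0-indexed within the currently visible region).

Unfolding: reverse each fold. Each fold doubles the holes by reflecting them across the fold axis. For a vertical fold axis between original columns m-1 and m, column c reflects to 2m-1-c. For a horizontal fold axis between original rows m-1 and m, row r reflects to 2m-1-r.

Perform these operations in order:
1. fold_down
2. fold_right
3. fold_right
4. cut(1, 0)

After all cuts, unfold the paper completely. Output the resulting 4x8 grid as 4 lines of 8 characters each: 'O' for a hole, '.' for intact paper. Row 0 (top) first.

Op 1 fold_down: fold axis h@2; visible region now rows[2,4) x cols[0,8) = 2x8
Op 2 fold_right: fold axis v@4; visible region now rows[2,4) x cols[4,8) = 2x4
Op 3 fold_right: fold axis v@6; visible region now rows[2,4) x cols[6,8) = 2x2
Op 4 cut(1, 0): punch at orig (3,6); cuts so far [(3, 6)]; region rows[2,4) x cols[6,8) = 2x2
Unfold 1 (reflect across v@6): 2 holes -> [(3, 5), (3, 6)]
Unfold 2 (reflect across v@4): 4 holes -> [(3, 1), (3, 2), (3, 5), (3, 6)]
Unfold 3 (reflect across h@2): 8 holes -> [(0, 1), (0, 2), (0, 5), (0, 6), (3, 1), (3, 2), (3, 5), (3, 6)]

Answer: .OO..OO.
........
........
.OO..OO.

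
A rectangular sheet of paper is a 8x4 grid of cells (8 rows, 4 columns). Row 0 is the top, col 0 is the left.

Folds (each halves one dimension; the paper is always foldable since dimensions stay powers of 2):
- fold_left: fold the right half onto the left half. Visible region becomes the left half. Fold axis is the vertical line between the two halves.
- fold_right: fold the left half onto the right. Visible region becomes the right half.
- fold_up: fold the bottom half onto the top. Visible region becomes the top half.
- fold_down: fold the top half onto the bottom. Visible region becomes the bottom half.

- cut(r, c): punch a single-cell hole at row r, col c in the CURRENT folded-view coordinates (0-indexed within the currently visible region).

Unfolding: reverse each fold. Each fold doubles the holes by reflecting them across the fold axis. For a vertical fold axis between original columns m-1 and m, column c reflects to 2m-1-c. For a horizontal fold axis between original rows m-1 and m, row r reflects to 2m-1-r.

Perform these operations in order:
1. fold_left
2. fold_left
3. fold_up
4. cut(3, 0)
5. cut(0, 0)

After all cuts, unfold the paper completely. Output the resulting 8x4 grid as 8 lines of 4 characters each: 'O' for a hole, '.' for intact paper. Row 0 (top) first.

Op 1 fold_left: fold axis v@2; visible region now rows[0,8) x cols[0,2) = 8x2
Op 2 fold_left: fold axis v@1; visible region now rows[0,8) x cols[0,1) = 8x1
Op 3 fold_up: fold axis h@4; visible region now rows[0,4) x cols[0,1) = 4x1
Op 4 cut(3, 0): punch at orig (3,0); cuts so far [(3, 0)]; region rows[0,4) x cols[0,1) = 4x1
Op 5 cut(0, 0): punch at orig (0,0); cuts so far [(0, 0), (3, 0)]; region rows[0,4) x cols[0,1) = 4x1
Unfold 1 (reflect across h@4): 4 holes -> [(0, 0), (3, 0), (4, 0), (7, 0)]
Unfold 2 (reflect across v@1): 8 holes -> [(0, 0), (0, 1), (3, 0), (3, 1), (4, 0), (4, 1), (7, 0), (7, 1)]
Unfold 3 (reflect across v@2): 16 holes -> [(0, 0), (0, 1), (0, 2), (0, 3), (3, 0), (3, 1), (3, 2), (3, 3), (4, 0), (4, 1), (4, 2), (4, 3), (7, 0), (7, 1), (7, 2), (7, 3)]

Answer: OOOO
....
....
OOOO
OOOO
....
....
OOOO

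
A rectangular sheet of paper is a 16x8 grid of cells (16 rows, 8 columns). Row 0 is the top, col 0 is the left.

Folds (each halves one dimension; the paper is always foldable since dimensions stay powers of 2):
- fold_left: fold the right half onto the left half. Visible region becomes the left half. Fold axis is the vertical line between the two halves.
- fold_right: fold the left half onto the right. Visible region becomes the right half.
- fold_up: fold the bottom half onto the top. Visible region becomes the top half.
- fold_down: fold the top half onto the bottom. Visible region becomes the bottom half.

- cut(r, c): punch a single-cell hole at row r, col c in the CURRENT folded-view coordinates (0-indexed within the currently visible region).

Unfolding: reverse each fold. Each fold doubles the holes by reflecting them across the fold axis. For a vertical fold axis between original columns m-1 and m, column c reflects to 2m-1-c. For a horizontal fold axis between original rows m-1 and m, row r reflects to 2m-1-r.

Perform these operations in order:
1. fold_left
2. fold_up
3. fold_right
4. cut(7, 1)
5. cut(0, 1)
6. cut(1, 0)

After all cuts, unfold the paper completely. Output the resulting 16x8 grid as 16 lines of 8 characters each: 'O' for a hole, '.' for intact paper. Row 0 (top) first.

Op 1 fold_left: fold axis v@4; visible region now rows[0,16) x cols[0,4) = 16x4
Op 2 fold_up: fold axis h@8; visible region now rows[0,8) x cols[0,4) = 8x4
Op 3 fold_right: fold axis v@2; visible region now rows[0,8) x cols[2,4) = 8x2
Op 4 cut(7, 1): punch at orig (7,3); cuts so far [(7, 3)]; region rows[0,8) x cols[2,4) = 8x2
Op 5 cut(0, 1): punch at orig (0,3); cuts so far [(0, 3), (7, 3)]; region rows[0,8) x cols[2,4) = 8x2
Op 6 cut(1, 0): punch at orig (1,2); cuts so far [(0, 3), (1, 2), (7, 3)]; region rows[0,8) x cols[2,4) = 8x2
Unfold 1 (reflect across v@2): 6 holes -> [(0, 0), (0, 3), (1, 1), (1, 2), (7, 0), (7, 3)]
Unfold 2 (reflect across h@8): 12 holes -> [(0, 0), (0, 3), (1, 1), (1, 2), (7, 0), (7, 3), (8, 0), (8, 3), (14, 1), (14, 2), (15, 0), (15, 3)]
Unfold 3 (reflect across v@4): 24 holes -> [(0, 0), (0, 3), (0, 4), (0, 7), (1, 1), (1, 2), (1, 5), (1, 6), (7, 0), (7, 3), (7, 4), (7, 7), (8, 0), (8, 3), (8, 4), (8, 7), (14, 1), (14, 2), (14, 5), (14, 6), (15, 0), (15, 3), (15, 4), (15, 7)]

Answer: O..OO..O
.OO..OO.
........
........
........
........
........
O..OO..O
O..OO..O
........
........
........
........
........
.OO..OO.
O..OO..O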